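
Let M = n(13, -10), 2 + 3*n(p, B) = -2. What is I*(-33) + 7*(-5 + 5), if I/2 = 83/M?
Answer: 8217/2 ≈ 4108.5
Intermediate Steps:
n(p, B) = -4/3 (n(p, B) = -⅔ + (⅓)*(-2) = -⅔ - ⅔ = -4/3)
M = -4/3 ≈ -1.3333
I = -249/2 (I = 2*(83/(-4/3)) = 2*(83*(-¾)) = 2*(-249/4) = -249/2 ≈ -124.50)
I*(-33) + 7*(-5 + 5) = -249/2*(-33) + 7*(-5 + 5) = 8217/2 + 7*0 = 8217/2 + 0 = 8217/2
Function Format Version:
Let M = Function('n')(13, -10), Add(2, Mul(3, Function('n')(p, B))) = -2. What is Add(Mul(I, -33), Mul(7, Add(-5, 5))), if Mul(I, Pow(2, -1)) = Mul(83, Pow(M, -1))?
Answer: Rational(8217, 2) ≈ 4108.5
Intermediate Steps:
Function('n')(p, B) = Rational(-4, 3) (Function('n')(p, B) = Add(Rational(-2, 3), Mul(Rational(1, 3), -2)) = Add(Rational(-2, 3), Rational(-2, 3)) = Rational(-4, 3))
M = Rational(-4, 3) ≈ -1.3333
I = Rational(-249, 2) (I = Mul(2, Mul(83, Pow(Rational(-4, 3), -1))) = Mul(2, Mul(83, Rational(-3, 4))) = Mul(2, Rational(-249, 4)) = Rational(-249, 2) ≈ -124.50)
Add(Mul(I, -33), Mul(7, Add(-5, 5))) = Add(Mul(Rational(-249, 2), -33), Mul(7, Add(-5, 5))) = Add(Rational(8217, 2), Mul(7, 0)) = Add(Rational(8217, 2), 0) = Rational(8217, 2)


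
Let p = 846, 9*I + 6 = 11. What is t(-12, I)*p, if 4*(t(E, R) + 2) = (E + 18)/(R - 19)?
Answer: -292293/166 ≈ -1760.8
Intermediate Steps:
I = 5/9 (I = -⅔ + (⅑)*11 = -⅔ + 11/9 = 5/9 ≈ 0.55556)
t(E, R) = -2 + (18 + E)/(4*(-19 + R)) (t(E, R) = -2 + ((E + 18)/(R - 19))/4 = -2 + ((18 + E)/(-19 + R))/4 = -2 + (18 + E)/(4*(-19 + R)))
t(-12, I)*p = ((170 - 12 - 8*5/9)/(4*(-19 + 5/9)))*846 = ((170 - 12 - 40/9)/(4*(-166/9)))*846 = ((¼)*(-9/166)*(1382/9))*846 = -691/332*846 = -292293/166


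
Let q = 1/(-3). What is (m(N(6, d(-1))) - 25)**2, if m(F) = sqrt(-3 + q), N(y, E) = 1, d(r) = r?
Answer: (75 - I*sqrt(30))**2/9 ≈ 621.67 - 91.287*I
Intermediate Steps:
q = -1/3 ≈ -0.33333
m(F) = I*sqrt(30)/3 (m(F) = sqrt(-3 - 1/3) = sqrt(-10/3) = I*sqrt(30)/3)
(m(N(6, d(-1))) - 25)**2 = (I*sqrt(30)/3 - 25)**2 = (-25 + I*sqrt(30)/3)**2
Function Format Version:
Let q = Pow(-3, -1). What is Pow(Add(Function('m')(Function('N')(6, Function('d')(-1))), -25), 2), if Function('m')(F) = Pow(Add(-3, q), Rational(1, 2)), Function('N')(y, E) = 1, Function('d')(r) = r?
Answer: Mul(Rational(1, 9), Pow(Add(75, Mul(-1, I, Pow(30, Rational(1, 2)))), 2)) ≈ Add(621.67, Mul(-91.287, I))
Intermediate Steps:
q = Rational(-1, 3) ≈ -0.33333
Function('m')(F) = Mul(Rational(1, 3), I, Pow(30, Rational(1, 2))) (Function('m')(F) = Pow(Add(-3, Rational(-1, 3)), Rational(1, 2)) = Pow(Rational(-10, 3), Rational(1, 2)) = Mul(Rational(1, 3), I, Pow(30, Rational(1, 2))))
Pow(Add(Function('m')(Function('N')(6, Function('d')(-1))), -25), 2) = Pow(Add(Mul(Rational(1, 3), I, Pow(30, Rational(1, 2))), -25), 2) = Pow(Add(-25, Mul(Rational(1, 3), I, Pow(30, Rational(1, 2)))), 2)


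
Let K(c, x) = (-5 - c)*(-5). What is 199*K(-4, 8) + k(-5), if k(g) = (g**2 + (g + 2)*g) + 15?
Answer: 1050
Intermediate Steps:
K(c, x) = 25 + 5*c
k(g) = 15 + g**2 + g*(2 + g) (k(g) = (g**2 + (2 + g)*g) + 15 = (g**2 + g*(2 + g)) + 15 = 15 + g**2 + g*(2 + g))
199*K(-4, 8) + k(-5) = 199*(25 + 5*(-4)) + (15 + 2*(-5) + 2*(-5)**2) = 199*(25 - 20) + (15 - 10 + 2*25) = 199*5 + (15 - 10 + 50) = 995 + 55 = 1050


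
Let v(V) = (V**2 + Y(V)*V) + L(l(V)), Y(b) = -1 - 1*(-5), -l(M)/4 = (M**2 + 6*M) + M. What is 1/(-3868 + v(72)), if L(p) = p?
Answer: -1/21148 ≈ -4.7286e-5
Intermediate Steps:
l(M) = -28*M - 4*M**2 (l(M) = -4*((M**2 + 6*M) + M) = -4*(M**2 + 7*M) = -28*M - 4*M**2)
Y(b) = 4 (Y(b) = -1 + 5 = 4)
v(V) = V**2 + 4*V - 4*V*(7 + V) (v(V) = (V**2 + 4*V) - 4*V*(7 + V) = V**2 + 4*V - 4*V*(7 + V))
1/(-3868 + v(72)) = 1/(-3868 + 3*72*(-8 - 1*72)) = 1/(-3868 + 3*72*(-8 - 72)) = 1/(-3868 + 3*72*(-80)) = 1/(-3868 - 17280) = 1/(-21148) = -1/21148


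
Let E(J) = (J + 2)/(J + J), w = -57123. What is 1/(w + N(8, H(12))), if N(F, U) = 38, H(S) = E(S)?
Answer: -1/57085 ≈ -1.7518e-5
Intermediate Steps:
E(J) = (2 + J)/(2*J) (E(J) = (2 + J)/((2*J)) = (2 + J)*(1/(2*J)) = (2 + J)/(2*J))
H(S) = (2 + S)/(2*S)
1/(w + N(8, H(12))) = 1/(-57123 + 38) = 1/(-57085) = -1/57085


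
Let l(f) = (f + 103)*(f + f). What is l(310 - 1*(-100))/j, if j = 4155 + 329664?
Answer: 46740/37091 ≈ 1.2601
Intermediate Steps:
j = 333819
l(f) = 2*f*(103 + f) (l(f) = (103 + f)*(2*f) = 2*f*(103 + f))
l(310 - 1*(-100))/j = (2*(310 - 1*(-100))*(103 + (310 - 1*(-100))))/333819 = (2*(310 + 100)*(103 + (310 + 100)))*(1/333819) = (2*410*(103 + 410))*(1/333819) = (2*410*513)*(1/333819) = 420660*(1/333819) = 46740/37091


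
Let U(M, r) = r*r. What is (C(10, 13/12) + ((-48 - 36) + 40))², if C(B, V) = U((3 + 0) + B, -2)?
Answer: 1600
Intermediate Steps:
U(M, r) = r²
C(B, V) = 4 (C(B, V) = (-2)² = 4)
(C(10, 13/12) + ((-48 - 36) + 40))² = (4 + ((-48 - 36) + 40))² = (4 + (-84 + 40))² = (4 - 44)² = (-40)² = 1600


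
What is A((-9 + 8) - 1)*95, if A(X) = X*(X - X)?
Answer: 0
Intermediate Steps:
A(X) = 0 (A(X) = X*0 = 0)
A((-9 + 8) - 1)*95 = 0*95 = 0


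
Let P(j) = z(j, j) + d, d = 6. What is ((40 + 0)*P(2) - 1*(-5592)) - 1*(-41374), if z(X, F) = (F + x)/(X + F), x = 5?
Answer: 47276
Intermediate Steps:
z(X, F) = (5 + F)/(F + X) (z(X, F) = (F + 5)/(X + F) = (5 + F)/(F + X))
P(j) = 6 + (5 + j)/(2*j) (P(j) = (5 + j)/(j + j) + 6 = (5 + j)/((2*j)) + 6 = (1/(2*j))*(5 + j) + 6 = (5 + j)/(2*j) + 6 = 6 + (5 + j)/(2*j))
((40 + 0)*P(2) - 1*(-5592)) - 1*(-41374) = ((40 + 0)*((½)*(5 + 13*2)/2) - 1*(-5592)) - 1*(-41374) = (40*((½)*(½)*(5 + 26)) + 5592) + 41374 = (40*((½)*(½)*31) + 5592) + 41374 = (40*(31/4) + 5592) + 41374 = (310 + 5592) + 41374 = 5902 + 41374 = 47276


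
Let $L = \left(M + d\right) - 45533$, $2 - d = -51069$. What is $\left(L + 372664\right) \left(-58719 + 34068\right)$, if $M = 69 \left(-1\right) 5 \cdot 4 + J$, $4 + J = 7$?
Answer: $-9289113075$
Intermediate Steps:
$d = 51071$ ($d = 2 - -51069 = 2 + 51069 = 51071$)
$J = 3$ ($J = -4 + 7 = 3$)
$M = -1377$ ($M = 69 \left(-1\right) 5 \cdot 4 + 3 = 69 \left(\left(-5\right) 4\right) + 3 = 69 \left(-20\right) + 3 = -1380 + 3 = -1377$)
$L = 4161$ ($L = \left(-1377 + 51071\right) - 45533 = 49694 - 45533 = 4161$)
$\left(L + 372664\right) \left(-58719 + 34068\right) = \left(4161 + 372664\right) \left(-58719 + 34068\right) = 376825 \left(-24651\right) = -9289113075$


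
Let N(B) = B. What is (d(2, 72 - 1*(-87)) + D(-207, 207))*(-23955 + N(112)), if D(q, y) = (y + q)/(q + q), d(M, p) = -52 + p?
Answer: -2551201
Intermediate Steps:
D(q, y) = (q + y)/(2*q) (D(q, y) = (q + y)/((2*q)) = (q + y)*(1/(2*q)) = (q + y)/(2*q))
(d(2, 72 - 1*(-87)) + D(-207, 207))*(-23955 + N(112)) = ((-52 + (72 - 1*(-87))) + (½)*(-207 + 207)/(-207))*(-23955 + 112) = ((-52 + (72 + 87)) + (½)*(-1/207)*0)*(-23843) = ((-52 + 159) + 0)*(-23843) = (107 + 0)*(-23843) = 107*(-23843) = -2551201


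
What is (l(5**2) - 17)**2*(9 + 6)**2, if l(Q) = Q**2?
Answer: 83174400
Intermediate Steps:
(l(5**2) - 17)**2*(9 + 6)**2 = ((5**2)**2 - 17)**2*(9 + 6)**2 = (25**2 - 17)**2*15**2 = (625 - 17)**2*225 = 608**2*225 = 369664*225 = 83174400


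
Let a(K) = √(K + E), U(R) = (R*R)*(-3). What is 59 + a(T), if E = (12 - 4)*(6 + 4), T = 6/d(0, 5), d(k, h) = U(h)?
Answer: 59 + 3*√222/5 ≈ 67.940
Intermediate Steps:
U(R) = -3*R² (U(R) = R²*(-3) = -3*R²)
d(k, h) = -3*h²
T = -2/25 (T = 6/((-3*5²)) = 6/((-3*25)) = 6/(-75) = 6*(-1/75) = -2/25 ≈ -0.080000)
E = 80 (E = 8*10 = 80)
a(K) = √(80 + K) (a(K) = √(K + 80) = √(80 + K))
59 + a(T) = 59 + √(80 - 2/25) = 59 + √(1998/25) = 59 + 3*√222/5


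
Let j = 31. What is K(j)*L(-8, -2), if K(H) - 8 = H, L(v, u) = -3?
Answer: -117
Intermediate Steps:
K(H) = 8 + H
K(j)*L(-8, -2) = (8 + 31)*(-3) = 39*(-3) = -117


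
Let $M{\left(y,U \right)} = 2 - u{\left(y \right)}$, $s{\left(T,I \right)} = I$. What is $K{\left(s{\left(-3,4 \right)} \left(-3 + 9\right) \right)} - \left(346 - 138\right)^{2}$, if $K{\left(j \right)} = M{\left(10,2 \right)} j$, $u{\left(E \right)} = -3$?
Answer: $-43144$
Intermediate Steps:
$M{\left(y,U \right)} = 5$ ($M{\left(y,U \right)} = 2 - -3 = 2 + 3 = 5$)
$K{\left(j \right)} = 5 j$
$K{\left(s{\left(-3,4 \right)} \left(-3 + 9\right) \right)} - \left(346 - 138\right)^{2} = 5 \cdot 4 \left(-3 + 9\right) - \left(346 - 138\right)^{2} = 5 \cdot 4 \cdot 6 - 208^{2} = 5 \cdot 24 - 43264 = 120 - 43264 = -43144$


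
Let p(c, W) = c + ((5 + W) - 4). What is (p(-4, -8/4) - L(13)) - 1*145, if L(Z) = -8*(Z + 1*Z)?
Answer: 58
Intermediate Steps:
L(Z) = -16*Z (L(Z) = -8*(Z + Z) = -16*Z)
p(c, W) = 1 + W + c (p(c, W) = c + (1 + W) = 1 + W + c)
(p(-4, -8/4) - L(13)) - 1*145 = ((1 - 8/4 - 4) - (-16)*13) - 1*145 = ((1 - 8*¼ - 4) - 1*(-208)) - 145 = ((1 - 2 - 4) + 208) - 145 = (-5 + 208) - 145 = 203 - 145 = 58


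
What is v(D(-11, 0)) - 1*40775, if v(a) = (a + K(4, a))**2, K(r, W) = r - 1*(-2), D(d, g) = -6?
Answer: -40775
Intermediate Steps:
K(r, W) = 2 + r (K(r, W) = r + 2 = 2 + r)
v(a) = (6 + a)**2 (v(a) = (a + (2 + 4))**2 = (a + 6)**2 = (6 + a)**2)
v(D(-11, 0)) - 1*40775 = (6 - 6)**2 - 1*40775 = 0**2 - 40775 = 0 - 40775 = -40775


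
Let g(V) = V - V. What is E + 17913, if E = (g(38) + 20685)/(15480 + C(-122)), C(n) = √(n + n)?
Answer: 1073205982443/59907661 - 20685*I*√61/119815322 ≈ 17914.0 - 0.0013484*I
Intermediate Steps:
g(V) = 0
C(n) = √2*√n (C(n) = √(2*n) = √2*√n)
E = 20685/(15480 + 2*I*√61) (E = (0 + 20685)/(15480 + √2*√(-122)) = 20685/(15480 + √2*(I*√122)) = 20685/(15480 + 2*I*√61) ≈ 1.3362 - 0.0013484*I)
E + 17913 = (80050950/59907661 - 20685*I*√61/119815322) + 17913 = 1073205982443/59907661 - 20685*I*√61/119815322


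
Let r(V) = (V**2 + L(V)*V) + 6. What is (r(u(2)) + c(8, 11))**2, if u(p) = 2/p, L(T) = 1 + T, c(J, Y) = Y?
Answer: 400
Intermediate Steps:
r(V) = 6 + V**2 + V*(1 + V) (r(V) = (V**2 + (1 + V)*V) + 6 = (V**2 + V*(1 + V)) + 6 = 6 + V**2 + V*(1 + V))
(r(u(2)) + c(8, 11))**2 = ((6 + 2/2 + 2*(2/2)**2) + 11)**2 = ((6 + 2*(1/2) + 2*(2*(1/2))**2) + 11)**2 = ((6 + 1 + 2*1**2) + 11)**2 = ((6 + 1 + 2*1) + 11)**2 = ((6 + 1 + 2) + 11)**2 = (9 + 11)**2 = 20**2 = 400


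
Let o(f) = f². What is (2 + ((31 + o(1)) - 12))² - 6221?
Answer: -5737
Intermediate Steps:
(2 + ((31 + o(1)) - 12))² - 6221 = (2 + ((31 + 1²) - 12))² - 6221 = (2 + ((31 + 1) - 12))² - 6221 = (2 + (32 - 12))² - 6221 = (2 + 20)² - 6221 = 22² - 6221 = 484 - 6221 = -5737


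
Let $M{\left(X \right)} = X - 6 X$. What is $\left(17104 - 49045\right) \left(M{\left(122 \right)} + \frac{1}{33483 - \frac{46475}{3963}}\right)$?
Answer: $\frac{369212658060051}{18949522} \approx 1.9484 \cdot 10^{7}$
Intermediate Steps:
$M{\left(X \right)} = - 5 X$
$\left(17104 - 49045\right) \left(M{\left(122 \right)} + \frac{1}{33483 - \frac{46475}{3963}}\right) = \left(17104 - 49045\right) \left(\left(-5\right) 122 + \frac{1}{33483 - \frac{46475}{3963}}\right) = - 31941 \left(-610 + \frac{1}{33483 - \frac{46475}{3963}}\right) = - 31941 \left(-610 + \frac{1}{\frac{132646654}{3963}}\right) = - 31941 \left(-610 + \frac{3963}{132646654}\right) = \left(-31941\right) \left(- \frac{80914454977}{132646654}\right) = \frac{369212658060051}{18949522}$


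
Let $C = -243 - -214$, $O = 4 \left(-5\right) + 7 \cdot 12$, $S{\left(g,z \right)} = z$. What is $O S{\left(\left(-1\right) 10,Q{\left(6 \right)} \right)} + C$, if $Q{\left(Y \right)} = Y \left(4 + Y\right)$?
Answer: $3811$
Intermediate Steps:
$O = 64$ ($O = -20 + 84 = 64$)
$C = -29$ ($C = -243 + 214 = -29$)
$O S{\left(\left(-1\right) 10,Q{\left(6 \right)} \right)} + C = 64 \cdot 6 \left(4 + 6\right) - 29 = 64 \cdot 6 \cdot 10 - 29 = 64 \cdot 60 - 29 = 3840 - 29 = 3811$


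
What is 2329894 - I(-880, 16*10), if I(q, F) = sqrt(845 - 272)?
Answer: 2329894 - sqrt(573) ≈ 2.3299e+6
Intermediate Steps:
I(q, F) = sqrt(573)
2329894 - I(-880, 16*10) = 2329894 - sqrt(573)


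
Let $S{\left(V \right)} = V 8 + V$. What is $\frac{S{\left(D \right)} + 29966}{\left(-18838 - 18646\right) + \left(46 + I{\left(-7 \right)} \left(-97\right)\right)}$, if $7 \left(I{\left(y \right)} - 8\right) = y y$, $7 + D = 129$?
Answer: $- \frac{31064}{38893} \approx -0.7987$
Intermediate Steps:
$D = 122$ ($D = -7 + 129 = 122$)
$S{\left(V \right)} = 9 V$ ($S{\left(V \right)} = 8 V + V = 9 V$)
$I{\left(y \right)} = 8 + \frac{y^{2}}{7}$ ($I{\left(y \right)} = 8 + \frac{y y}{7} = 8 + \frac{y^{2}}{7}$)
$\frac{S{\left(D \right)} + 29966}{\left(-18838 - 18646\right) + \left(46 + I{\left(-7 \right)} \left(-97\right)\right)} = \frac{9 \cdot 122 + 29966}{\left(-18838 - 18646\right) + \left(46 + \left(8 + \frac{\left(-7\right)^{2}}{7}\right) \left(-97\right)\right)} = \frac{1098 + 29966}{-37484 + \left(46 + \left(8 + \frac{1}{7} \cdot 49\right) \left(-97\right)\right)} = \frac{31064}{-37484 + \left(46 + \left(8 + 7\right) \left(-97\right)\right)} = \frac{31064}{-37484 + \left(46 + 15 \left(-97\right)\right)} = \frac{31064}{-37484 + \left(46 - 1455\right)} = \frac{31064}{-37484 - 1409} = \frac{31064}{-38893} = 31064 \left(- \frac{1}{38893}\right) = - \frac{31064}{38893}$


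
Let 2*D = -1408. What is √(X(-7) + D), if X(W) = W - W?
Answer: 8*I*√11 ≈ 26.533*I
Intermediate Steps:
X(W) = 0
D = -704 (D = (½)*(-1408) = -704)
√(X(-7) + D) = √(0 - 704) = √(-704) = 8*I*√11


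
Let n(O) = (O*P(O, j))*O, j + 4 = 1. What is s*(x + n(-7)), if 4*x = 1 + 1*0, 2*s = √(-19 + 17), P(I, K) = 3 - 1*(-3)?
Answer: 1177*I*√2/8 ≈ 208.07*I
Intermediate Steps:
j = -3 (j = -4 + 1 = -3)
P(I, K) = 6 (P(I, K) = 3 + 3 = 6)
n(O) = 6*O² (n(O) = (O*6)*O = (6*O)*O = 6*O²)
s = I*√2/2 (s = √(-19 + 17)/2 = √(-2)/2 = (I*√2)/2 = I*√2/2 ≈ 0.70711*I)
x = ¼ (x = (1 + 1*0)/4 = (1 + 0)/4 = (¼)*1 = ¼ ≈ 0.25000)
s*(x + n(-7)) = (I*√2/2)*(¼ + 6*(-7)²) = (I*√2/2)*(¼ + 6*49) = (I*√2/2)*(¼ + 294) = (I*√2/2)*(1177/4) = 1177*I*√2/8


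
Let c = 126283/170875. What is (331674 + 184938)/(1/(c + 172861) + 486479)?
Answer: 15259555926318696/14369494916045057 ≈ 1.0619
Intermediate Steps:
c = 126283/170875 (c = 126283*(1/170875) = 126283/170875 ≈ 0.73904)
(331674 + 184938)/(1/(c + 172861) + 486479) = (331674 + 184938)/(1/(126283/170875 + 172861) + 486479) = 516612/(1/(29537749658/170875) + 486479) = 516612/(170875/29537749658 + 486479) = 516612/(14369494916045057/29537749658) = 516612*(29537749658/14369494916045057) = 15259555926318696/14369494916045057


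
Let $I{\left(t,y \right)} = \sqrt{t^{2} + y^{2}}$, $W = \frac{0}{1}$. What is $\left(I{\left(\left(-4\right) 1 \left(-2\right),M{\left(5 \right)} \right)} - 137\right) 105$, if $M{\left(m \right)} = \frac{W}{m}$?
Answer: $-13545$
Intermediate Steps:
$W = 0$ ($W = 0 \cdot 1 = 0$)
$M{\left(m \right)} = 0$ ($M{\left(m \right)} = \frac{0}{m} = 0$)
$\left(I{\left(\left(-4\right) 1 \left(-2\right),M{\left(5 \right)} \right)} - 137\right) 105 = \left(\sqrt{\left(\left(-4\right) 1 \left(-2\right)\right)^{2} + 0^{2}} - 137\right) 105 = \left(\sqrt{\left(\left(-4\right) \left(-2\right)\right)^{2} + 0} - 137\right) 105 = \left(\sqrt{8^{2} + 0} - 137\right) 105 = \left(\sqrt{64 + 0} - 137\right) 105 = \left(\sqrt{64} - 137\right) 105 = \left(8 - 137\right) 105 = \left(-129\right) 105 = -13545$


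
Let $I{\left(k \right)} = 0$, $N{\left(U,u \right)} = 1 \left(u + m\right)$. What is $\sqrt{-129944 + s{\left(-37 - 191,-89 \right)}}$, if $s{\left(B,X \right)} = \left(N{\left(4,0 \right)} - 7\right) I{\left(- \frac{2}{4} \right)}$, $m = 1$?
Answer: $2 i \sqrt{32486} \approx 360.48 i$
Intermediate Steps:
$N{\left(U,u \right)} = 1 + u$ ($N{\left(U,u \right)} = 1 \left(u + 1\right) = 1 \left(1 + u\right) = 1 + u$)
$s{\left(B,X \right)} = 0$ ($s{\left(B,X \right)} = \left(\left(1 + 0\right) - 7\right) 0 = \left(1 - 7\right) 0 = \left(-6\right) 0 = 0$)
$\sqrt{-129944 + s{\left(-37 - 191,-89 \right)}} = \sqrt{-129944 + 0} = \sqrt{-129944} = 2 i \sqrt{32486}$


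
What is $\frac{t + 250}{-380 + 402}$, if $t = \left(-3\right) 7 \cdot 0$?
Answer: $\frac{125}{11} \approx 11.364$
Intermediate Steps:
$t = 0$ ($t = \left(-21\right) 0 = 0$)
$\frac{t + 250}{-380 + 402} = \frac{0 + 250}{-380 + 402} = \frac{250}{22} = 250 \cdot \frac{1}{22} = \frac{125}{11}$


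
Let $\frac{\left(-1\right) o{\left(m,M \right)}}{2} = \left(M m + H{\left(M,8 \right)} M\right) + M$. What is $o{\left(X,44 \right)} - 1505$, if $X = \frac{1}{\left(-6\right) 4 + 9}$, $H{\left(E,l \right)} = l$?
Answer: $- \frac{34367}{15} \approx -2291.1$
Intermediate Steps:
$X = - \frac{1}{15}$ ($X = \frac{1}{-24 + 9} = \frac{1}{-15} = - \frac{1}{15} \approx -0.066667$)
$o{\left(m,M \right)} = - 18 M - 2 M m$ ($o{\left(m,M \right)} = - 2 \left(\left(M m + 8 M\right) + M\right) = - 2 \left(\left(8 M + M m\right) + M\right) = - 2 \left(9 M + M m\right) = - 18 M - 2 M m$)
$o{\left(X,44 \right)} - 1505 = \left(-2\right) 44 \left(9 - \frac{1}{15}\right) - 1505 = \left(-2\right) 44 \cdot \frac{134}{15} - 1505 = - \frac{11792}{15} - 1505 = - \frac{34367}{15}$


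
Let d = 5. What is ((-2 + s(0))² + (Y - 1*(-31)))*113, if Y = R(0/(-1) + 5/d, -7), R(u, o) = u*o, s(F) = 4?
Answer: 3164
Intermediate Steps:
R(u, o) = o*u
Y = -7 (Y = -7*(0/(-1) + 5/5) = -7*(0*(-1) + 5*(⅕)) = -7*(0 + 1) = -7*1 = -7)
((-2 + s(0))² + (Y - 1*(-31)))*113 = ((-2 + 4)² + (-7 - 1*(-31)))*113 = (2² + (-7 + 31))*113 = (4 + 24)*113 = 28*113 = 3164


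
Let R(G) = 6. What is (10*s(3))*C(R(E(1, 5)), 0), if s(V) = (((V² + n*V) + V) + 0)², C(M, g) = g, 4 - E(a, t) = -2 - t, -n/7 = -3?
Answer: 0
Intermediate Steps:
n = 21 (n = -7*(-3) = 21)
E(a, t) = 6 + t (E(a, t) = 4 - (-2 - t) = 4 + (2 + t) = 6 + t)
s(V) = (V² + 22*V)² (s(V) = (((V² + 21*V) + V) + 0)² = ((V² + 22*V) + 0)² = (V² + 22*V)²)
(10*s(3))*C(R(E(1, 5)), 0) = (10*(3²*(22 + 3)²))*0 = (10*(9*25²))*0 = (10*(9*625))*0 = (10*5625)*0 = 56250*0 = 0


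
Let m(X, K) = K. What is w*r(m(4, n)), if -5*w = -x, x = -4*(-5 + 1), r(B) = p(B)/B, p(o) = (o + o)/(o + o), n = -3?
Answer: -16/15 ≈ -1.0667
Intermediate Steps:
p(o) = 1 (p(o) = (2*o)/((2*o)) = (2*o)*(1/(2*o)) = 1)
r(B) = 1/B
x = 16 (x = -4*(-4) = 16)
w = 16/5 (w = -(-1)*16/5 = -⅕*(-16) = 16/5 ≈ 3.2000)
w*r(m(4, n)) = (16/5)/(-3) = (16/5)*(-⅓) = -16/15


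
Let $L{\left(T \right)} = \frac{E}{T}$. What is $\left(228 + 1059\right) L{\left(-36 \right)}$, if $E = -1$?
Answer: $\frac{143}{4} \approx 35.75$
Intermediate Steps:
$L{\left(T \right)} = - \frac{1}{T}$
$\left(228 + 1059\right) L{\left(-36 \right)} = \left(228 + 1059\right) \left(- \frac{1}{-36}\right) = 1287 \left(\left(-1\right) \left(- \frac{1}{36}\right)\right) = 1287 \cdot \frac{1}{36} = \frac{143}{4}$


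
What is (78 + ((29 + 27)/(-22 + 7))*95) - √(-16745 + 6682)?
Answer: -830/3 - I*√10063 ≈ -276.67 - 100.31*I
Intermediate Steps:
(78 + ((29 + 27)/(-22 + 7))*95) - √(-16745 + 6682) = (78 + (56/(-15))*95) - √(-10063) = (78 + (56*(-1/15))*95) - I*√10063 = (78 - 56/15*95) - I*√10063 = (78 - 1064/3) - I*√10063 = -830/3 - I*√10063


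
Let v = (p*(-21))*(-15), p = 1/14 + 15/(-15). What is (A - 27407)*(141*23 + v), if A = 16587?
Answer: -31924410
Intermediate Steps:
p = -13/14 (p = 1*(1/14) + 15*(-1/15) = 1/14 - 1 = -13/14 ≈ -0.92857)
v = -585/2 (v = -13/14*(-21)*(-15) = (39/2)*(-15) = -585/2 ≈ -292.50)
(A - 27407)*(141*23 + v) = (16587 - 27407)*(141*23 - 585/2) = -10820*(3243 - 585/2) = -10820*5901/2 = -31924410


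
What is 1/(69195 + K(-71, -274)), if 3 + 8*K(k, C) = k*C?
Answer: 8/573011 ≈ 1.3961e-5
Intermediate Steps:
K(k, C) = -3/8 + C*k/8 (K(k, C) = -3/8 + (k*C)/8 = -3/8 + (C*k)/8 = -3/8 + C*k/8)
1/(69195 + K(-71, -274)) = 1/(69195 + (-3/8 + (1/8)*(-274)*(-71))) = 1/(69195 + (-3/8 + 9727/4)) = 1/(69195 + 19451/8) = 1/(573011/8) = 8/573011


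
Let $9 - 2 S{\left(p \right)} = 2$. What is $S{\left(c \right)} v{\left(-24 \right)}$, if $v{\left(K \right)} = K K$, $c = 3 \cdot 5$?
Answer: $2016$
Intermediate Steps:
$c = 15$
$S{\left(p \right)} = \frac{7}{2}$ ($S{\left(p \right)} = \frac{9}{2} - 1 = \frac{7}{2}$)
$v{\left(K \right)} = K^{2}$
$S{\left(c \right)} v{\left(-24 \right)} = \frac{7 \left(-24\right)^{2}}{2} = \frac{7}{2} \cdot 576 = 2016$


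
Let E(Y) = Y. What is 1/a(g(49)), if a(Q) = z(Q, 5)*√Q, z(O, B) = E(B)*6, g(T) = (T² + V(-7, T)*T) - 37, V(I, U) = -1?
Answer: √2315/69450 ≈ 0.00069279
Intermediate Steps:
g(T) = -37 + T² - T (g(T) = (T² - T) - 37 = -37 + T² - T)
z(O, B) = 6*B (z(O, B) = B*6 = 6*B)
a(Q) = 30*√Q (a(Q) = (6*5)*√Q = 30*√Q)
1/a(g(49)) = 1/(30*√(-37 + 49² - 1*49)) = 1/(30*√(-37 + 2401 - 49)) = 1/(30*√2315) = √2315/69450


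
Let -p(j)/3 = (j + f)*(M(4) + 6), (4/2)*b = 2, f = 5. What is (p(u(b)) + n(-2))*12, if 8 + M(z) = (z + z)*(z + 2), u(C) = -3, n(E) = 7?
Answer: -3228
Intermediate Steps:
b = 1 (b = (1/2)*2 = 1)
M(z) = -8 + 2*z*(2 + z) (M(z) = -8 + (z + z)*(z + 2) = -8 + (2*z)*(2 + z) = -8 + 2*z*(2 + z))
p(j) = -690 - 138*j (p(j) = -3*(j + 5)*((-8 + 2*4**2 + 4*4) + 6) = -3*(5 + j)*((-8 + 2*16 + 16) + 6) = -3*(5 + j)*((-8 + 32 + 16) + 6) = -3*(5 + j)*(40 + 6) = -3*(5 + j)*46 = -3*(230 + 46*j) = -690 - 138*j)
(p(u(b)) + n(-2))*12 = ((-690 - 138*(-3)) + 7)*12 = ((-690 + 414) + 7)*12 = (-276 + 7)*12 = -269*12 = -3228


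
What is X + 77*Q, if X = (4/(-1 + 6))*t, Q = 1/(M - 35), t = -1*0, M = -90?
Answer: -77/125 ≈ -0.61600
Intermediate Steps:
t = 0
Q = -1/125 (Q = 1/(-90 - 35) = 1/(-125) = -1/125 ≈ -0.0080000)
X = 0 (X = (4/(-1 + 6))*0 = (4/5)*0 = (4*(⅕))*0 = (⅘)*0 = 0)
X + 77*Q = 0 + 77*(-1/125) = 0 - 77/125 = -77/125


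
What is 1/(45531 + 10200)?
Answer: 1/55731 ≈ 1.7943e-5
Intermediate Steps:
1/(45531 + 10200) = 1/55731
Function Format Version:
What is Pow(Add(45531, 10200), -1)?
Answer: Rational(1, 55731) ≈ 1.7943e-5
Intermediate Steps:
Pow(Add(45531, 10200), -1) = Pow(55731, -1) = Rational(1, 55731)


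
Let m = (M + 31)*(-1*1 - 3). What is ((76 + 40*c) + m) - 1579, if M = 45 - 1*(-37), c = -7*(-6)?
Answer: -275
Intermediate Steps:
c = 42
M = 82 (M = 45 + 37 = 82)
m = -452 (m = (82 + 31)*(-1*1 - 3) = 113*(-1 - 3) = 113*(-4) = -452)
((76 + 40*c) + m) - 1579 = ((76 + 40*42) - 452) - 1579 = ((76 + 1680) - 452) - 1579 = (1756 - 452) - 1579 = 1304 - 1579 = -275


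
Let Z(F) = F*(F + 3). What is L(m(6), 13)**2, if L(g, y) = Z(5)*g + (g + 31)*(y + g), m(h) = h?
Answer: 889249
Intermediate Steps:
Z(F) = F*(3 + F)
L(g, y) = 40*g + (31 + g)*(g + y) (L(g, y) = (5*(3 + 5))*g + (g + 31)*(y + g) = (5*8)*g + (31 + g)*(g + y) = 40*g + (31 + g)*(g + y))
L(m(6), 13)**2 = (6**2 + 31*13 + 71*6 + 6*13)**2 = (36 + 403 + 426 + 78)**2 = 943**2 = 889249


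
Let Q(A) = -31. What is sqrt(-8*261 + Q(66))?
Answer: I*sqrt(2119) ≈ 46.033*I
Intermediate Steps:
sqrt(-8*261 + Q(66)) = sqrt(-8*261 - 31) = sqrt(-2088 - 31) = sqrt(-2119) = I*sqrt(2119)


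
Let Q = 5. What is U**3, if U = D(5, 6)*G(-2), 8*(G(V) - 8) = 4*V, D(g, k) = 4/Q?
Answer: 21952/125 ≈ 175.62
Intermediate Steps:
D(g, k) = 4/5
G(V) = 8 + V/2 (G(V) = 8 + (4*V)/8 = 8 + V/2)
U = 28/5 (U = 4*(8 + (1/2)*(-2))/5 = 4*(8 - 1)/5 = (4/5)*7 = 28/5 ≈ 5.6000)
U**3 = (28/5)**3 = 21952/125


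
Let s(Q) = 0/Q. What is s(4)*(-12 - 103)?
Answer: 0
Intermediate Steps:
s(Q) = 0
s(4)*(-12 - 103) = 0*(-12 - 103) = 0*(-115) = 0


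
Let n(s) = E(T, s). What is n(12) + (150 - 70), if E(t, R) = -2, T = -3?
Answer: 78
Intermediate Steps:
n(s) = -2
n(12) + (150 - 70) = -2 + (150 - 70) = -2 + 80 = 78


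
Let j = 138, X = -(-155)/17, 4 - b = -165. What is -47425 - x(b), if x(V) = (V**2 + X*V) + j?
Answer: -1320303/17 ≈ -77665.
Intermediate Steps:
b = 169 (b = 4 - 1*(-165) = 4 + 165 = 169)
X = 155/17 (X = -(-155)/17 = -5*(-31/17) = 155/17 ≈ 9.1176)
x(V) = 138 + V**2 + 155*V/17 (x(V) = (V**2 + 155*V/17) + 138 = 138 + V**2 + 155*V/17)
-47425 - x(b) = -47425 - (138 + 169**2 + (155/17)*169) = -47425 - (138 + 28561 + 26195/17) = -47425 - 1*514078/17 = -47425 - 514078/17 = -1320303/17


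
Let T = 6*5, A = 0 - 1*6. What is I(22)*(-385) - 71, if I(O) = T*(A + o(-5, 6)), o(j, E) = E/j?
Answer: 83089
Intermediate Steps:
A = -6 (A = 0 - 6 = -6)
T = 30
I(O) = -216 (I(O) = 30*(-6 + 6/(-5)) = 30*(-6 + 6*(-⅕)) = 30*(-6 - 6/5) = 30*(-36/5) = -216)
I(22)*(-385) - 71 = -216*(-385) - 71 = 83160 - 71 = 83089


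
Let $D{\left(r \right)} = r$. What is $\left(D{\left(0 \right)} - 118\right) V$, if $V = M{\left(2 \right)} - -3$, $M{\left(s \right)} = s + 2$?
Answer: $-826$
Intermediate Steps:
$M{\left(s \right)} = 2 + s$
$V = 7$ ($V = \left(2 + 2\right) - -3 = 4 + 3 = 7$)
$\left(D{\left(0 \right)} - 118\right) V = \left(0 - 118\right) 7 = \left(-118\right) 7 = -826$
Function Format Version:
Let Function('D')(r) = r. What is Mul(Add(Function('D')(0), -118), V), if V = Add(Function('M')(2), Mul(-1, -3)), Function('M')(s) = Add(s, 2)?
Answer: -826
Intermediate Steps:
Function('M')(s) = Add(2, s)
V = 7 (V = Add(Add(2, 2), Mul(-1, -3)) = Add(4, 3) = 7)
Mul(Add(Function('D')(0), -118), V) = Mul(Add(0, -118), 7) = Mul(-118, 7) = -826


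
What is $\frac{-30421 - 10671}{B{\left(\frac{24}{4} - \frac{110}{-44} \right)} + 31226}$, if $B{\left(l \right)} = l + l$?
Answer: $- \frac{41092}{31243} \approx -1.3152$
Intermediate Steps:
$B{\left(l \right)} = 2 l$
$\frac{-30421 - 10671}{B{\left(\frac{24}{4} - \frac{110}{-44} \right)} + 31226} = \frac{-30421 - 10671}{2 \left(\frac{24}{4} - \frac{110}{-44}\right) + 31226} = - \frac{41092}{2 \left(24 \cdot \frac{1}{4} - - \frac{5}{2}\right) + 31226} = - \frac{41092}{2 \left(6 + \frac{5}{2}\right) + 31226} = - \frac{41092}{2 \cdot \frac{17}{2} + 31226} = - \frac{41092}{17 + 31226} = - \frac{41092}{31243}$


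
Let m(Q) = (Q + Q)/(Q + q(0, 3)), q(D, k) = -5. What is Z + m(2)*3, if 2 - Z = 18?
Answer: -20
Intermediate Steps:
Z = -16 (Z = 2 - 1*18 = 2 - 18 = -16)
m(Q) = 2*Q/(-5 + Q) (m(Q) = (Q + Q)/(Q - 5) = (2*Q)/(-5 + Q) = 2*Q/(-5 + Q))
Z + m(2)*3 = -16 + (2*2/(-5 + 2))*3 = -16 + (2*2/(-3))*3 = -16 + (2*2*(-⅓))*3 = -16 - 4/3*3 = -16 - 4 = -20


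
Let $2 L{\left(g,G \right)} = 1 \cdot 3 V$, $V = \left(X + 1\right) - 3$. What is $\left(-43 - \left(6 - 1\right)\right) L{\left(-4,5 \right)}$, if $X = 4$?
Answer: $-144$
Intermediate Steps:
$V = 2$ ($V = \left(4 + 1\right) - 3 = 5 - 3 = 2$)
$L{\left(g,G \right)} = 3$ ($L{\left(g,G \right)} = \frac{1 \cdot 3 \cdot 2}{2} = \frac{3 \cdot 2}{2} = \frac{1}{2} \cdot 6 = 3$)
$\left(-43 - \left(6 - 1\right)\right) L{\left(-4,5 \right)} = \left(-43 - \left(6 - 1\right)\right) 3 = \left(-43 - 5\right) 3 = \left(-48\right) 3 = -144$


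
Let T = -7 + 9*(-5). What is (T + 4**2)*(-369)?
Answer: 13284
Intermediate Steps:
T = -52 (T = -7 - 45 = -52)
(T + 4**2)*(-369) = (-52 + 4**2)*(-369) = (-52 + 16)*(-369) = -36*(-369) = 13284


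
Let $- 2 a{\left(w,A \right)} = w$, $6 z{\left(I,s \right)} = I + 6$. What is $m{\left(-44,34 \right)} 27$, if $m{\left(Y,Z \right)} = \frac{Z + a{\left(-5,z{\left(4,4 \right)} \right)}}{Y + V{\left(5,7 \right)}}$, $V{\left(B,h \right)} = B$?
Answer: $- \frac{657}{26} \approx -25.269$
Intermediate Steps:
$z{\left(I,s \right)} = 1 + \frac{I}{6}$ ($z{\left(I,s \right)} = \frac{I + 6}{6} = \frac{6 + I}{6} = 1 + \frac{I}{6}$)
$a{\left(w,A \right)} = - \frac{w}{2}$
$m{\left(Y,Z \right)} = \frac{\frac{5}{2} + Z}{5 + Y}$ ($m{\left(Y,Z \right)} = \frac{Z - - \frac{5}{2}}{Y + 5} = \frac{Z + \frac{5}{2}}{5 + Y} = \frac{\frac{5}{2} + Z}{5 + Y}$)
$m{\left(-44,34 \right)} 27 = \frac{\frac{5}{2} + 34}{5 - 44} \cdot 27 = \frac{1}{-39} \cdot \frac{73}{2} \cdot 27 = \left(- \frac{1}{39}\right) \frac{73}{2} \cdot 27 = \left(- \frac{73}{78}\right) 27 = - \frac{657}{26}$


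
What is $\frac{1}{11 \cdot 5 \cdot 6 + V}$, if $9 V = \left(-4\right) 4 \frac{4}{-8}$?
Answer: $\frac{9}{2978} \approx 0.0030222$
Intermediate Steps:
$V = \frac{8}{9}$ ($V = \frac{\left(-4\right) 4 \frac{4}{-8}}{9} = \frac{\left(-16\right) 4 \left(- \frac{1}{8}\right)}{9} = \frac{\left(-16\right) \left(- \frac{1}{2}\right)}{9} = \frac{1}{9} \cdot 8 = \frac{8}{9} \approx 0.88889$)
$\frac{1}{11 \cdot 5 \cdot 6 + V} = \frac{1}{11 \cdot 5 \cdot 6 + \frac{8}{9}} = \frac{1}{55 \cdot 6 + \frac{8}{9}} = \frac{1}{330 + \frac{8}{9}} = \frac{1}{\frac{2978}{9}} = \frac{9}{2978}$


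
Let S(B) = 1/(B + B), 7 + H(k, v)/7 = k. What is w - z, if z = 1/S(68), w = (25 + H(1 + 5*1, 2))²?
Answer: 188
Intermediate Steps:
H(k, v) = -49 + 7*k
S(B) = 1/(2*B)
w = 324 (w = (25 + (-49 + 7*(1 + 5*1)))² = (25 + (-49 + 7*(1 + 5)))² = (25 + (-49 + 7*6))² = (25 + (-49 + 42))² = (25 - 7)² = 18² = 324)
z = 136 (z = 1/((½)/68) = 1/((½)*(1/68)) = 1/(1/136) = 136)
w - z = 324 - 1*136 = 324 - 136 = 188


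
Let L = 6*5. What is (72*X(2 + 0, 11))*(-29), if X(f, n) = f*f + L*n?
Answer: -697392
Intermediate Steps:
L = 30
X(f, n) = f² + 30*n (X(f, n) = f*f + 30*n = f² + 30*n)
(72*X(2 + 0, 11))*(-29) = (72*((2 + 0)² + 30*11))*(-29) = (72*(2² + 330))*(-29) = (72*(4 + 330))*(-29) = (72*334)*(-29) = 24048*(-29) = -697392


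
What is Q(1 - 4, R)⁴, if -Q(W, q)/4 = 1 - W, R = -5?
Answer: 65536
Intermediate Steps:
Q(W, q) = -4 + 4*W (Q(W, q) = -4*(1 - W) = -4 + 4*W)
Q(1 - 4, R)⁴ = (-4 + 4*(1 - 4))⁴ = (-4 + 4*(-3))⁴ = (-4 - 12)⁴ = (-16)⁴ = 65536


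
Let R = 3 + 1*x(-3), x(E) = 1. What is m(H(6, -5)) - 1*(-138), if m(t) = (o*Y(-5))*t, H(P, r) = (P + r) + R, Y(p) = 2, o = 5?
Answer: 188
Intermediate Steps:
R = 4 (R = 3 + 1*1 = 3 + 1 = 4)
H(P, r) = 4 + P + r (H(P, r) = (P + r) + 4 = 4 + P + r)
m(t) = 10*t (m(t) = (5*2)*t = 10*t)
m(H(6, -5)) - 1*(-138) = 10*(4 + 6 - 5) - 1*(-138) = 10*5 + 138 = 50 + 138 = 188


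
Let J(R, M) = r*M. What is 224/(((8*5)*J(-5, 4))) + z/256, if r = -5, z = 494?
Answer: 5279/3200 ≈ 1.6497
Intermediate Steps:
J(R, M) = -5*M
224/(((8*5)*J(-5, 4))) + z/256 = 224/(((8*5)*(-5*4))) + 494/256 = 224/((40*(-20))) + 494*(1/256) = 224/(-800) + 247/128 = 224*(-1/800) + 247/128 = -7/25 + 247/128 = 5279/3200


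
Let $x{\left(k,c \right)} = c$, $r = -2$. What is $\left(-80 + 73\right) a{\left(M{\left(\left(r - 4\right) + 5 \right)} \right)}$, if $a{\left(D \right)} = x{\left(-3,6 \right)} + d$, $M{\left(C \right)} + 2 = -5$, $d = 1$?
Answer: $-49$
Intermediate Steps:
$M{\left(C \right)} = -7$ ($M{\left(C \right)} = -2 - 5 = -7$)
$a{\left(D \right)} = 7$ ($a{\left(D \right)} = 6 + 1 = 7$)
$\left(-80 + 73\right) a{\left(M{\left(\left(r - 4\right) + 5 \right)} \right)} = \left(-80 + 73\right) 7 = \left(-7\right) 7 = -49$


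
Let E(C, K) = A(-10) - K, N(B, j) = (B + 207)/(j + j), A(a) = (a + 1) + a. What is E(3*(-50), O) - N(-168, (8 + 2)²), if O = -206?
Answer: 37361/200 ≈ 186.80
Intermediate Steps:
A(a) = 1 + 2*a (A(a) = (1 + a) + a = 1 + 2*a)
N(B, j) = (207 + B)/(2*j) (N(B, j) = (207 + B)/((2*j)) = (207 + B)*(1/(2*j)) = (207 + B)/(2*j))
E(C, K) = -19 - K (E(C, K) = (1 + 2*(-10)) - K = (1 - 20) - K = -19 - K)
E(3*(-50), O) - N(-168, (8 + 2)²) = (-19 - 1*(-206)) - (207 - 168)/(2*((8 + 2)²)) = (-19 + 206) - 39/(2*(10²)) = 187 - 39/(2*100) = 187 - 1*39/200 = 187 - 39/200 = 37361/200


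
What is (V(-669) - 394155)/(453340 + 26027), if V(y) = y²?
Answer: 5934/53263 ≈ 0.11141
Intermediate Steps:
(V(-669) - 394155)/(453340 + 26027) = ((-669)² - 394155)/(453340 + 26027) = (447561 - 394155)/479367 = 53406*(1/479367) = 5934/53263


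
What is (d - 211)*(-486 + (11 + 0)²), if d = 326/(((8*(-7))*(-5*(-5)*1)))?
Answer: 10793999/140 ≈ 77100.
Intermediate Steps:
d = -163/700 (d = 326/((-1400)) = 326/((-56*25)) = 326/(-1400) = 326*(-1/1400) = -163/700 ≈ -0.23286)
(d - 211)*(-486 + (11 + 0)²) = (-163/700 - 211)*(-486 + (11 + 0)²) = -147863*(-486 + 11²)/700 = -147863*(-486 + 121)/700 = -147863/700*(-365) = 10793999/140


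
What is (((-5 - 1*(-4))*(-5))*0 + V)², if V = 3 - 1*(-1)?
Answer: 16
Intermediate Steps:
V = 4 (V = 3 + 1 = 4)
(((-5 - 1*(-4))*(-5))*0 + V)² = (((-5 - 1*(-4))*(-5))*0 + 4)² = (((-5 + 4)*(-5))*0 + 4)² = (-1*(-5)*0 + 4)² = (5*0 + 4)² = (0 + 4)² = 4² = 16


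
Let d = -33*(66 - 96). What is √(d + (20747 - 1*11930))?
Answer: √9807 ≈ 99.030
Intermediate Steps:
d = 990 (d = -33*(-30) = 990)
√(d + (20747 - 1*11930)) = √(990 + (20747 - 1*11930)) = √(990 + (20747 - 11930)) = √(990 + 8817) = √9807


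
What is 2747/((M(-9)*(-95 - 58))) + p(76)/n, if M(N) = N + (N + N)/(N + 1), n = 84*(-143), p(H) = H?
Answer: 10972825/4135131 ≈ 2.6536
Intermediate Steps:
n = -12012
M(N) = N + 2*N/(1 + N) (M(N) = N + (2*N)/(1 + N) = N + 2*N/(1 + N))
2747/((M(-9)*(-95 - 58))) + p(76)/n = 2747/(((-9*(3 - 9)/(1 - 9))*(-95 - 58))) + 76/(-12012) = 2747/((-9*(-6)/(-8)*(-153))) + 76*(-1/12012) = 2747/((-9*(-⅛)*(-6)*(-153))) - 19/3003 = 2747/((-27/4*(-153))) - 19/3003 = 2747/(4131/4) - 19/3003 = 2747*(4/4131) - 19/3003 = 10988/4131 - 19/3003 = 10972825/4135131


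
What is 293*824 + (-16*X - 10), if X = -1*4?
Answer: 241486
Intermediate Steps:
X = -4
293*824 + (-16*X - 10) = 293*824 + (-16*(-4) - 10) = 241432 + (64 - 10) = 241432 + 54 = 241486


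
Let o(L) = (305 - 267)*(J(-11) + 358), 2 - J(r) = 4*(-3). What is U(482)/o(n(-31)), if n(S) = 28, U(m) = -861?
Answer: -287/4712 ≈ -0.060908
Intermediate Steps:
J(r) = 14 (J(r) = 2 - 4*(-3) = 2 - 1*(-12) = 2 + 12 = 14)
o(L) = 14136 (o(L) = (305 - 267)*(14 + 358) = 38*372 = 14136)
U(482)/o(n(-31)) = -861/14136 = -861*1/14136 = -287/4712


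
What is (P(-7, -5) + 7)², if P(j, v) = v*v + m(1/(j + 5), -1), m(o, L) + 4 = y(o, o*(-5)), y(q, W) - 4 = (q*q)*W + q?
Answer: 66049/64 ≈ 1032.0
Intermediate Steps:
y(q, W) = 4 + q + W*q² (y(q, W) = 4 + ((q*q)*W + q) = 4 + (q²*W + q) = 4 + (W*q² + q) = 4 + (q + W*q²) = 4 + q + W*q²)
m(o, L) = o - 5*o³ (m(o, L) = -4 + (4 + o + (o*(-5))*o²) = -4 + (4 + o + (-5*o)*o²) = -4 + (4 + o - 5*o³) = o - 5*o³)
P(j, v) = v² + 1/(5 + j) - 5/(5 + j)³ (P(j, v) = v*v + (1/(j + 5) - 5/(j + 5)³) = v² + (1/(5 + j) - 5/(5 + j)³) = v² + 1/(5 + j) - 5/(5 + j)³)
(P(-7, -5) + 7)² = ((-25 + (5 - 7)³ - 5*(-7) + (-5)²*(5 - 7)⁴)/(5 - 7)⁴ + 7)² = ((-25 + (-2)³ + 35 + 25*(-2)⁴)/(-2)⁴ + 7)² = ((-25 - 8 + 35 + 25*16)/16 + 7)² = ((-25 - 8 + 35 + 400)/16 + 7)² = ((1/16)*402 + 7)² = (201/8 + 7)² = (257/8)² = 66049/64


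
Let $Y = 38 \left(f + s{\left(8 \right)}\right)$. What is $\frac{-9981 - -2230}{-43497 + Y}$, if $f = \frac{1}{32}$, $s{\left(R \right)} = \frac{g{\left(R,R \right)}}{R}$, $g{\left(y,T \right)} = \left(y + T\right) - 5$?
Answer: $\frac{124016}{695097} \approx 0.17842$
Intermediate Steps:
$g{\left(y,T \right)} = -5 + T + y$ ($g{\left(y,T \right)} = \left(T + y\right) - 5 = -5 + T + y$)
$s{\left(R \right)} = \frac{-5 + 2 R}{R}$ ($s{\left(R \right)} = \frac{-5 + R + R}{R} = \frac{-5 + 2 R}{R}$)
$f = \frac{1}{32} \approx 0.03125$
$Y = \frac{855}{16}$ ($Y = 38 \left(\frac{1}{32} + \left(2 - \frac{5}{8}\right)\right) = 38 \left(\frac{1}{32} + \frac{11}{8}\right) = 38 \cdot \frac{45}{32} = \frac{855}{16} \approx 53.438$)
$\frac{-9981 - -2230}{-43497 + Y} = \frac{-9981 - -2230}{-43497 + \frac{855}{16}} = \frac{-9981 + 2230}{- \frac{695097}{16}} = \left(-7751\right) \left(- \frac{16}{695097}\right) = \frac{124016}{695097}$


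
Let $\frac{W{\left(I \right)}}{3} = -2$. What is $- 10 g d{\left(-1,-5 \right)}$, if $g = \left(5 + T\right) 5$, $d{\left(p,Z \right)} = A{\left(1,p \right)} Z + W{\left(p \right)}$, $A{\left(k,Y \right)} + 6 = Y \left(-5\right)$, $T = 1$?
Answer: $300$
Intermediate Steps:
$W{\left(I \right)} = -6$ ($W{\left(I \right)} = 3 \left(-2\right) = -6$)
$A{\left(k,Y \right)} = -6 - 5 Y$ ($A{\left(k,Y \right)} = -6 + Y \left(-5\right) = -6 - 5 Y$)
$d{\left(p,Z \right)} = -6 + Z \left(-6 - 5 p\right)$ ($d{\left(p,Z \right)} = \left(-6 - 5 p\right) Z - 6 = Z \left(-6 - 5 p\right) - 6 = -6 + Z \left(-6 - 5 p\right)$)
$g = 30$ ($g = \left(5 + 1\right) 5 = 6 \cdot 5 = 30$)
$- 10 g d{\left(-1,-5 \right)} = \left(-10\right) 30 \left(-6 - - 5 \left(6 + 5 \left(-1\right)\right)\right) = - 300 \left(-6 - - 5 \left(6 - 5\right)\right) = - 300 \left(-6 - \left(-5\right) 1\right) = - 300 \left(-6 + 5\right) = \left(-300\right) \left(-1\right) = 300$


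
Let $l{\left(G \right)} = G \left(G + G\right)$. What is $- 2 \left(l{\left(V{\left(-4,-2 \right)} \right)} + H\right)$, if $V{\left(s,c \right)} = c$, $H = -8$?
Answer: $0$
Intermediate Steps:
$l{\left(G \right)} = 2 G^{2}$ ($l{\left(G \right)} = G 2 G = 2 G^{2}$)
$- 2 \left(l{\left(V{\left(-4,-2 \right)} \right)} + H\right) = - 2 \left(2 \left(-2\right)^{2} - 8\right) = - 2 \left(2 \cdot 4 - 8\right) = - 2 \left(8 - 8\right) = \left(-2\right) 0 = 0$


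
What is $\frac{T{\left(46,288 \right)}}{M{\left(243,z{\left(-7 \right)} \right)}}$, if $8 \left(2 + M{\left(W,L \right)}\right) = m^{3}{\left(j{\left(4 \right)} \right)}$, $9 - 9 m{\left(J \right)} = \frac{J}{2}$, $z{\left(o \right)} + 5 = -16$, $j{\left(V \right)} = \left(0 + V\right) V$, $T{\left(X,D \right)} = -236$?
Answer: $\frac{1376352}{11663} \approx 118.01$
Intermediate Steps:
$j{\left(V \right)} = V^{2}$ ($j{\left(V \right)} = V V = V^{2}$)
$z{\left(o \right)} = -21$ ($z{\left(o \right)} = -5 - 16 = -21$)
$m{\left(J \right)} = 1 - \frac{J}{18}$ ($m{\left(J \right)} = 1 - \frac{J \frac{1}{2}}{9} = 1 - \frac{\frac{1}{2} J}{9} = 1 - \frac{J}{18}$)
$M{\left(W,L \right)} = - \frac{11663}{5832}$ ($M{\left(W,L \right)} = -2 + \frac{\left(1 - \frac{4^{2}}{18}\right)^{3}}{8} = -2 + \frac{\left(1 - \frac{8}{9}\right)^{3}}{8} = -2 + \frac{1}{8 \cdot 729} = -2 + \frac{1}{8} \cdot \frac{1}{729} = -2 + \frac{1}{5832} = - \frac{11663}{5832}$)
$\frac{T{\left(46,288 \right)}}{M{\left(243,z{\left(-7 \right)} \right)}} = - \frac{236}{- \frac{11663}{5832}} = \left(-236\right) \left(- \frac{5832}{11663}\right) = \frac{1376352}{11663}$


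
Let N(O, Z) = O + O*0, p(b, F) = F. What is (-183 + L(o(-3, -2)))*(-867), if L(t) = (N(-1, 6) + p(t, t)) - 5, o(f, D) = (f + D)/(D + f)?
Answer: 162996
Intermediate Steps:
N(O, Z) = O (N(O, Z) = O + 0 = O)
o(f, D) = 1 (o(f, D) = (D + f)/(D + f) = 1)
L(t) = -6 + t (L(t) = (-1 + t) - 5 = -6 + t)
(-183 + L(o(-3, -2)))*(-867) = (-183 + (-6 + 1))*(-867) = (-183 - 5)*(-867) = -188*(-867) = 162996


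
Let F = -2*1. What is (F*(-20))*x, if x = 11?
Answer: 440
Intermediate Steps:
F = -2
(F*(-20))*x = -2*(-20)*11 = 40*11 = 440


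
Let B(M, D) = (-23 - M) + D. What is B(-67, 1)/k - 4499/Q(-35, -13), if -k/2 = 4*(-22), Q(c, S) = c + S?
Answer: 6203/66 ≈ 93.985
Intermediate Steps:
B(M, D) = -23 + D - M
Q(c, S) = S + c
k = 176 (k = -8*(-22) = -2*(-88) = 176)
B(-67, 1)/k - 4499/Q(-35, -13) = (-23 + 1 - 1*(-67))/176 - 4499/(-13 - 35) = (-23 + 1 + 67)*(1/176) - 4499/(-48) = 45*(1/176) - 4499*(-1/48) = 45/176 + 4499/48 = 6203/66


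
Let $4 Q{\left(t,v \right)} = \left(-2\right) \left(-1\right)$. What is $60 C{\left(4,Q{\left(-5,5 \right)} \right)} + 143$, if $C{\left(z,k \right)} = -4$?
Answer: $-97$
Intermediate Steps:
$Q{\left(t,v \right)} = \frac{1}{2}$ ($Q{\left(t,v \right)} = \frac{\left(-2\right) \left(-1\right)}{4} = \frac{1}{4} \cdot 2 = \frac{1}{2}$)
$60 C{\left(4,Q{\left(-5,5 \right)} \right)} + 143 = 60 \left(-4\right) + 143 = -240 + 143 = -97$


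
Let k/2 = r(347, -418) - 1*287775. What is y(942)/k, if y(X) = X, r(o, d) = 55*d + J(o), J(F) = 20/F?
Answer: -54479/35945145 ≈ -0.0015156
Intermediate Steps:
r(o, d) = 20/o + 55*d (r(o, d) = 55*d + 20/o = 20/o + 55*d)
k = -215670870/347 (k = 2*((20/347 + 55*(-418)) - 1*287775) = 2*((20*(1/347) - 22990) - 287775) = 2*((20/347 - 22990) - 287775) = 2*(-7977510/347 - 287775) = 2*(-107835435/347) = -215670870/347 ≈ -6.2153e+5)
y(942)/k = 942/(-215670870/347) = 942*(-347/215670870) = -54479/35945145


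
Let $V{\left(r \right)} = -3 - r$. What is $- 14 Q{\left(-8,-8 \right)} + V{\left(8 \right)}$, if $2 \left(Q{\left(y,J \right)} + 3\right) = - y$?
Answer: $-25$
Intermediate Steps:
$Q{\left(y,J \right)} = -3 - \frac{y}{2}$ ($Q{\left(y,J \right)} = -3 + \frac{\left(-1\right) y}{2} = -3 - \frac{y}{2}$)
$- 14 Q{\left(-8,-8 \right)} + V{\left(8 \right)} = - 14 \left(-3 - -4\right) - 11 = - 14 \left(-3 + 4\right) - 11 = \left(-14\right) 1 - 11 = -14 - 11 = -25$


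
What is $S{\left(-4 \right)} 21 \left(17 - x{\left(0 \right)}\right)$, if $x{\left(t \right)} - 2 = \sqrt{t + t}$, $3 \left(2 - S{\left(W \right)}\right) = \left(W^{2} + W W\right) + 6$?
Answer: $-3360$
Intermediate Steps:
$S{\left(W \right)} = - \frac{2 W^{2}}{3}$ ($S{\left(W \right)} = 2 - \frac{\left(W^{2} + W W\right) + 6}{3} = 2 - \frac{\left(W^{2} + W^{2}\right) + 6}{3} = 2 - \frac{2 W^{2} + 6}{3} = 2 - \frac{6 + 2 W^{2}}{3} = 2 - \left(2 + \frac{2 W^{2}}{3}\right) = - \frac{2 W^{2}}{3}$)
$x{\left(t \right)} = 2 + \sqrt{2} \sqrt{t}$ ($x{\left(t \right)} = 2 + \sqrt{t + t} = 2 + \sqrt{2 t} = 2 + \sqrt{2} \sqrt{t}$)
$S{\left(-4 \right)} 21 \left(17 - x{\left(0 \right)}\right) = - \frac{2 \left(-4\right)^{2}}{3} \cdot 21 \left(17 - \left(2 + \sqrt{2} \sqrt{0}\right)\right) = \left(- \frac{2}{3}\right) 16 \cdot 21 \left(17 - \left(2 + \sqrt{2} \cdot 0\right)\right) = \left(- \frac{32}{3}\right) 21 \left(17 - \left(2 + 0\right)\right) = - 224 \left(17 - 2\right) = \left(-224\right) 15 = -3360$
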